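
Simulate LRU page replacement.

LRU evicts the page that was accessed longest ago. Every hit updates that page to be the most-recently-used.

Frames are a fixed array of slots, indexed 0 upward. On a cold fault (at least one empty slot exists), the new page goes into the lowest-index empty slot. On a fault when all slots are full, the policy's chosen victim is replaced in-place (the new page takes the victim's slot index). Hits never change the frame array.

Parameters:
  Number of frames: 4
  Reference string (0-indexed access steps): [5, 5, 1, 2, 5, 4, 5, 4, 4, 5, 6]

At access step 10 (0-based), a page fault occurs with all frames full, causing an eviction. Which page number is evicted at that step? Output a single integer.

Step 0: ref 5 -> FAULT, frames=[5,-,-,-]
Step 1: ref 5 -> HIT, frames=[5,-,-,-]
Step 2: ref 1 -> FAULT, frames=[5,1,-,-]
Step 3: ref 2 -> FAULT, frames=[5,1,2,-]
Step 4: ref 5 -> HIT, frames=[5,1,2,-]
Step 5: ref 4 -> FAULT, frames=[5,1,2,4]
Step 6: ref 5 -> HIT, frames=[5,1,2,4]
Step 7: ref 4 -> HIT, frames=[5,1,2,4]
Step 8: ref 4 -> HIT, frames=[5,1,2,4]
Step 9: ref 5 -> HIT, frames=[5,1,2,4]
Step 10: ref 6 -> FAULT, evict 1, frames=[5,6,2,4]
At step 10: evicted page 1

Answer: 1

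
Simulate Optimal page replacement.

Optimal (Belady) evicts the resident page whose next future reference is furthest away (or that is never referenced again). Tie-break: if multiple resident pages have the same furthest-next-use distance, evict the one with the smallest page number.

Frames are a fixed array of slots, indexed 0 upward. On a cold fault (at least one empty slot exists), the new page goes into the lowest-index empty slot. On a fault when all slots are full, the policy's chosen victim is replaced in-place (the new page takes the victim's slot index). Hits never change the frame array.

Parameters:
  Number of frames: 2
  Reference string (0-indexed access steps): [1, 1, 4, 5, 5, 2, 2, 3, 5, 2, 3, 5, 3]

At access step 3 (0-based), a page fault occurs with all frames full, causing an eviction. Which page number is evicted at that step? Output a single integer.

Step 0: ref 1 -> FAULT, frames=[1,-]
Step 1: ref 1 -> HIT, frames=[1,-]
Step 2: ref 4 -> FAULT, frames=[1,4]
Step 3: ref 5 -> FAULT, evict 1, frames=[5,4]
At step 3: evicted page 1

Answer: 1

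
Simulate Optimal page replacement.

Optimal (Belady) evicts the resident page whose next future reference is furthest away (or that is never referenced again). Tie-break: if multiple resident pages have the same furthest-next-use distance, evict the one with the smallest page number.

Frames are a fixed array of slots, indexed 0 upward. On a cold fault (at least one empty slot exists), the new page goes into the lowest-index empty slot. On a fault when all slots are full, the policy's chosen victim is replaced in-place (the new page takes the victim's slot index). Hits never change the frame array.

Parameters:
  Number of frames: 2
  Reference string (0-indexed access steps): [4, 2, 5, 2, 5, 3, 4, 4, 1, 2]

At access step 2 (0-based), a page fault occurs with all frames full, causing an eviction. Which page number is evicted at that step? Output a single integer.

Answer: 4

Derivation:
Step 0: ref 4 -> FAULT, frames=[4,-]
Step 1: ref 2 -> FAULT, frames=[4,2]
Step 2: ref 5 -> FAULT, evict 4, frames=[5,2]
At step 2: evicted page 4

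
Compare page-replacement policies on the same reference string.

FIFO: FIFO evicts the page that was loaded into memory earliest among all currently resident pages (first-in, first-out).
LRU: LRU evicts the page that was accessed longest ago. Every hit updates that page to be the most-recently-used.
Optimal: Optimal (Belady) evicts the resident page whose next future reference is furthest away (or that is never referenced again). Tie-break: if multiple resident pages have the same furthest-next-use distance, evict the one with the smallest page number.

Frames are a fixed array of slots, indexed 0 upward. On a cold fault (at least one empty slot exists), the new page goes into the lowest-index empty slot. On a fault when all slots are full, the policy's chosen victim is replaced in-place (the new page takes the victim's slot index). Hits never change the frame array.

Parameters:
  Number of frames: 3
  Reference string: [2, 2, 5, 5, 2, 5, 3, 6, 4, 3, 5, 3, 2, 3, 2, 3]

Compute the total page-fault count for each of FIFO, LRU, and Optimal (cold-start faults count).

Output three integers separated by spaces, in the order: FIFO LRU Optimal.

Answer: 8 7 6

Derivation:
--- FIFO ---
  step 0: ref 2 -> FAULT, frames=[2,-,-] (faults so far: 1)
  step 1: ref 2 -> HIT, frames=[2,-,-] (faults so far: 1)
  step 2: ref 5 -> FAULT, frames=[2,5,-] (faults so far: 2)
  step 3: ref 5 -> HIT, frames=[2,5,-] (faults so far: 2)
  step 4: ref 2 -> HIT, frames=[2,5,-] (faults so far: 2)
  step 5: ref 5 -> HIT, frames=[2,5,-] (faults so far: 2)
  step 6: ref 3 -> FAULT, frames=[2,5,3] (faults so far: 3)
  step 7: ref 6 -> FAULT, evict 2, frames=[6,5,3] (faults so far: 4)
  step 8: ref 4 -> FAULT, evict 5, frames=[6,4,3] (faults so far: 5)
  step 9: ref 3 -> HIT, frames=[6,4,3] (faults so far: 5)
  step 10: ref 5 -> FAULT, evict 3, frames=[6,4,5] (faults so far: 6)
  step 11: ref 3 -> FAULT, evict 6, frames=[3,4,5] (faults so far: 7)
  step 12: ref 2 -> FAULT, evict 4, frames=[3,2,5] (faults so far: 8)
  step 13: ref 3 -> HIT, frames=[3,2,5] (faults so far: 8)
  step 14: ref 2 -> HIT, frames=[3,2,5] (faults so far: 8)
  step 15: ref 3 -> HIT, frames=[3,2,5] (faults so far: 8)
  FIFO total faults: 8
--- LRU ---
  step 0: ref 2 -> FAULT, frames=[2,-,-] (faults so far: 1)
  step 1: ref 2 -> HIT, frames=[2,-,-] (faults so far: 1)
  step 2: ref 5 -> FAULT, frames=[2,5,-] (faults so far: 2)
  step 3: ref 5 -> HIT, frames=[2,5,-] (faults so far: 2)
  step 4: ref 2 -> HIT, frames=[2,5,-] (faults so far: 2)
  step 5: ref 5 -> HIT, frames=[2,5,-] (faults so far: 2)
  step 6: ref 3 -> FAULT, frames=[2,5,3] (faults so far: 3)
  step 7: ref 6 -> FAULT, evict 2, frames=[6,5,3] (faults so far: 4)
  step 8: ref 4 -> FAULT, evict 5, frames=[6,4,3] (faults so far: 5)
  step 9: ref 3 -> HIT, frames=[6,4,3] (faults so far: 5)
  step 10: ref 5 -> FAULT, evict 6, frames=[5,4,3] (faults so far: 6)
  step 11: ref 3 -> HIT, frames=[5,4,3] (faults so far: 6)
  step 12: ref 2 -> FAULT, evict 4, frames=[5,2,3] (faults so far: 7)
  step 13: ref 3 -> HIT, frames=[5,2,3] (faults so far: 7)
  step 14: ref 2 -> HIT, frames=[5,2,3] (faults so far: 7)
  step 15: ref 3 -> HIT, frames=[5,2,3] (faults so far: 7)
  LRU total faults: 7
--- Optimal ---
  step 0: ref 2 -> FAULT, frames=[2,-,-] (faults so far: 1)
  step 1: ref 2 -> HIT, frames=[2,-,-] (faults so far: 1)
  step 2: ref 5 -> FAULT, frames=[2,5,-] (faults so far: 2)
  step 3: ref 5 -> HIT, frames=[2,5,-] (faults so far: 2)
  step 4: ref 2 -> HIT, frames=[2,5,-] (faults so far: 2)
  step 5: ref 5 -> HIT, frames=[2,5,-] (faults so far: 2)
  step 6: ref 3 -> FAULT, frames=[2,5,3] (faults so far: 3)
  step 7: ref 6 -> FAULT, evict 2, frames=[6,5,3] (faults so far: 4)
  step 8: ref 4 -> FAULT, evict 6, frames=[4,5,3] (faults so far: 5)
  step 9: ref 3 -> HIT, frames=[4,5,3] (faults so far: 5)
  step 10: ref 5 -> HIT, frames=[4,5,3] (faults so far: 5)
  step 11: ref 3 -> HIT, frames=[4,5,3] (faults so far: 5)
  step 12: ref 2 -> FAULT, evict 4, frames=[2,5,3] (faults so far: 6)
  step 13: ref 3 -> HIT, frames=[2,5,3] (faults so far: 6)
  step 14: ref 2 -> HIT, frames=[2,5,3] (faults so far: 6)
  step 15: ref 3 -> HIT, frames=[2,5,3] (faults so far: 6)
  Optimal total faults: 6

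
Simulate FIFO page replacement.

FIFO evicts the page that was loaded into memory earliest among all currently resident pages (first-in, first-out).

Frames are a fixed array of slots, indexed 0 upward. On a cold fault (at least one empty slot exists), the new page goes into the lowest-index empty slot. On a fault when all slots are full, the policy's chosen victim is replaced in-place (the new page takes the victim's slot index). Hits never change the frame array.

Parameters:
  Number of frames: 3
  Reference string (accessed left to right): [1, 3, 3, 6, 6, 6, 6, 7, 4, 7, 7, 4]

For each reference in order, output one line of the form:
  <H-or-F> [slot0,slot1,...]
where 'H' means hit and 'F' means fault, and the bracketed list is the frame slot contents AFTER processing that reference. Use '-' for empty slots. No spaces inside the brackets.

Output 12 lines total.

F [1,-,-]
F [1,3,-]
H [1,3,-]
F [1,3,6]
H [1,3,6]
H [1,3,6]
H [1,3,6]
F [7,3,6]
F [7,4,6]
H [7,4,6]
H [7,4,6]
H [7,4,6]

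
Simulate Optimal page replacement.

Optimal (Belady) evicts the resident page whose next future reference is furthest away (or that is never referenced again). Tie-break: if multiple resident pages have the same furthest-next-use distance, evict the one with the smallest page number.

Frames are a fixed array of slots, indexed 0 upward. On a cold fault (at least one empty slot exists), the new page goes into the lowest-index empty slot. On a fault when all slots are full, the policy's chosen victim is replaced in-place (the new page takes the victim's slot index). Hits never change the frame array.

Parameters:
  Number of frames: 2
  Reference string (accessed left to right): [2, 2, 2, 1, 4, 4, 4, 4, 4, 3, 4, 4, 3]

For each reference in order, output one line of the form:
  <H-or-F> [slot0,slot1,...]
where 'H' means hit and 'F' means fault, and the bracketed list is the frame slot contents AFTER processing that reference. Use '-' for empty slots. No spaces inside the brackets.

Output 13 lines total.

F [2,-]
H [2,-]
H [2,-]
F [2,1]
F [2,4]
H [2,4]
H [2,4]
H [2,4]
H [2,4]
F [3,4]
H [3,4]
H [3,4]
H [3,4]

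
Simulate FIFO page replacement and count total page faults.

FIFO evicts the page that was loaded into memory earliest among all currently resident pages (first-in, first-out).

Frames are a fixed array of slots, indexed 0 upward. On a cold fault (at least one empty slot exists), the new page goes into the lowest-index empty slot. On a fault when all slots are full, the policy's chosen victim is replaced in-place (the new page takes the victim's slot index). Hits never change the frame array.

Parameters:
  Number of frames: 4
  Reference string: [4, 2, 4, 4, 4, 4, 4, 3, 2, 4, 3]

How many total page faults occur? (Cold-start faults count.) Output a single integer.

Step 0: ref 4 → FAULT, frames=[4,-,-,-]
Step 1: ref 2 → FAULT, frames=[4,2,-,-]
Step 2: ref 4 → HIT, frames=[4,2,-,-]
Step 3: ref 4 → HIT, frames=[4,2,-,-]
Step 4: ref 4 → HIT, frames=[4,2,-,-]
Step 5: ref 4 → HIT, frames=[4,2,-,-]
Step 6: ref 4 → HIT, frames=[4,2,-,-]
Step 7: ref 3 → FAULT, frames=[4,2,3,-]
Step 8: ref 2 → HIT, frames=[4,2,3,-]
Step 9: ref 4 → HIT, frames=[4,2,3,-]
Step 10: ref 3 → HIT, frames=[4,2,3,-]
Total faults: 3

Answer: 3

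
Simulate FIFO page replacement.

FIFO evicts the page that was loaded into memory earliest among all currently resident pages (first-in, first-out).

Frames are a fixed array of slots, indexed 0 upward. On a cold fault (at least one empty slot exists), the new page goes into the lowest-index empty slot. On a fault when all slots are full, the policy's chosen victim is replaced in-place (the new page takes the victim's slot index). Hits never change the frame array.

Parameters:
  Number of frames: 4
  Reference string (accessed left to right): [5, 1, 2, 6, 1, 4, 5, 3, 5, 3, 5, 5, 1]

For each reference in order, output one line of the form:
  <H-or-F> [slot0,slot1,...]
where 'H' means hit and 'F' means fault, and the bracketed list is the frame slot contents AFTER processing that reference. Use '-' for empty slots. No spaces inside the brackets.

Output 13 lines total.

F [5,-,-,-]
F [5,1,-,-]
F [5,1,2,-]
F [5,1,2,6]
H [5,1,2,6]
F [4,1,2,6]
F [4,5,2,6]
F [4,5,3,6]
H [4,5,3,6]
H [4,5,3,6]
H [4,5,3,6]
H [4,5,3,6]
F [4,5,3,1]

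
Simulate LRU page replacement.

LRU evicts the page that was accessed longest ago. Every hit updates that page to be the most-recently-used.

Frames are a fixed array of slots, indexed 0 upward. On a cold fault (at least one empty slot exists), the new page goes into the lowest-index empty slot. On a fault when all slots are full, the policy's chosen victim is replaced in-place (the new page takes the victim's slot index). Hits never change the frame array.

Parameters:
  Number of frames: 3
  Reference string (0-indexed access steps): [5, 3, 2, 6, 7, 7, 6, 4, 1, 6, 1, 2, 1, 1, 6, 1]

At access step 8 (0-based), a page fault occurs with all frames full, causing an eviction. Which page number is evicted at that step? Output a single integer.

Answer: 7

Derivation:
Step 0: ref 5 -> FAULT, frames=[5,-,-]
Step 1: ref 3 -> FAULT, frames=[5,3,-]
Step 2: ref 2 -> FAULT, frames=[5,3,2]
Step 3: ref 6 -> FAULT, evict 5, frames=[6,3,2]
Step 4: ref 7 -> FAULT, evict 3, frames=[6,7,2]
Step 5: ref 7 -> HIT, frames=[6,7,2]
Step 6: ref 6 -> HIT, frames=[6,7,2]
Step 7: ref 4 -> FAULT, evict 2, frames=[6,7,4]
Step 8: ref 1 -> FAULT, evict 7, frames=[6,1,4]
At step 8: evicted page 7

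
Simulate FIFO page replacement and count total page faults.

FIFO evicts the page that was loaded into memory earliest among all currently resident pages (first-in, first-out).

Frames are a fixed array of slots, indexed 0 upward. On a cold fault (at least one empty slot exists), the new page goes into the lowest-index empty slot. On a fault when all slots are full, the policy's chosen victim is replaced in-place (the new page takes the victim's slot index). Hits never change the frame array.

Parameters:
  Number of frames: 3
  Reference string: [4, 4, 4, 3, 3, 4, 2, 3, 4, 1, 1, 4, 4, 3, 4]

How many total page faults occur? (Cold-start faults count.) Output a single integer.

Step 0: ref 4 → FAULT, frames=[4,-,-]
Step 1: ref 4 → HIT, frames=[4,-,-]
Step 2: ref 4 → HIT, frames=[4,-,-]
Step 3: ref 3 → FAULT, frames=[4,3,-]
Step 4: ref 3 → HIT, frames=[4,3,-]
Step 5: ref 4 → HIT, frames=[4,3,-]
Step 6: ref 2 → FAULT, frames=[4,3,2]
Step 7: ref 3 → HIT, frames=[4,3,2]
Step 8: ref 4 → HIT, frames=[4,3,2]
Step 9: ref 1 → FAULT (evict 4), frames=[1,3,2]
Step 10: ref 1 → HIT, frames=[1,3,2]
Step 11: ref 4 → FAULT (evict 3), frames=[1,4,2]
Step 12: ref 4 → HIT, frames=[1,4,2]
Step 13: ref 3 → FAULT (evict 2), frames=[1,4,3]
Step 14: ref 4 → HIT, frames=[1,4,3]
Total faults: 6

Answer: 6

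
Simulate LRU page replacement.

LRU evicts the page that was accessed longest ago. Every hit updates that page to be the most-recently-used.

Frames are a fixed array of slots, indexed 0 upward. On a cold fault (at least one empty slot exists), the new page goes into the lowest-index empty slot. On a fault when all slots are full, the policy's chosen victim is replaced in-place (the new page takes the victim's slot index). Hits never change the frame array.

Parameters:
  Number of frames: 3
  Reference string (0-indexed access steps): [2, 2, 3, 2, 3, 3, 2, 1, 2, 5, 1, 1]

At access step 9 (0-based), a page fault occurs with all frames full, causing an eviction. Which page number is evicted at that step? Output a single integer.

Step 0: ref 2 -> FAULT, frames=[2,-,-]
Step 1: ref 2 -> HIT, frames=[2,-,-]
Step 2: ref 3 -> FAULT, frames=[2,3,-]
Step 3: ref 2 -> HIT, frames=[2,3,-]
Step 4: ref 3 -> HIT, frames=[2,3,-]
Step 5: ref 3 -> HIT, frames=[2,3,-]
Step 6: ref 2 -> HIT, frames=[2,3,-]
Step 7: ref 1 -> FAULT, frames=[2,3,1]
Step 8: ref 2 -> HIT, frames=[2,3,1]
Step 9: ref 5 -> FAULT, evict 3, frames=[2,5,1]
At step 9: evicted page 3

Answer: 3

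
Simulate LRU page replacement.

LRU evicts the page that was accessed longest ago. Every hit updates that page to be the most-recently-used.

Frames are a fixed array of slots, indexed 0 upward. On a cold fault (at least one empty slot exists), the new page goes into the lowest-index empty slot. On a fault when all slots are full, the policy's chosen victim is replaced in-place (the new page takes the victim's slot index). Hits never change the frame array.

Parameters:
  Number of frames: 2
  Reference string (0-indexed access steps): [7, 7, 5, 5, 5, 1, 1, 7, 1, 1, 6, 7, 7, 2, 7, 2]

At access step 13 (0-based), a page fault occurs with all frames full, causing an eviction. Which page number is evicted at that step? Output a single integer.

Step 0: ref 7 -> FAULT, frames=[7,-]
Step 1: ref 7 -> HIT, frames=[7,-]
Step 2: ref 5 -> FAULT, frames=[7,5]
Step 3: ref 5 -> HIT, frames=[7,5]
Step 4: ref 5 -> HIT, frames=[7,5]
Step 5: ref 1 -> FAULT, evict 7, frames=[1,5]
Step 6: ref 1 -> HIT, frames=[1,5]
Step 7: ref 7 -> FAULT, evict 5, frames=[1,7]
Step 8: ref 1 -> HIT, frames=[1,7]
Step 9: ref 1 -> HIT, frames=[1,7]
Step 10: ref 6 -> FAULT, evict 7, frames=[1,6]
Step 11: ref 7 -> FAULT, evict 1, frames=[7,6]
Step 12: ref 7 -> HIT, frames=[7,6]
Step 13: ref 2 -> FAULT, evict 6, frames=[7,2]
At step 13: evicted page 6

Answer: 6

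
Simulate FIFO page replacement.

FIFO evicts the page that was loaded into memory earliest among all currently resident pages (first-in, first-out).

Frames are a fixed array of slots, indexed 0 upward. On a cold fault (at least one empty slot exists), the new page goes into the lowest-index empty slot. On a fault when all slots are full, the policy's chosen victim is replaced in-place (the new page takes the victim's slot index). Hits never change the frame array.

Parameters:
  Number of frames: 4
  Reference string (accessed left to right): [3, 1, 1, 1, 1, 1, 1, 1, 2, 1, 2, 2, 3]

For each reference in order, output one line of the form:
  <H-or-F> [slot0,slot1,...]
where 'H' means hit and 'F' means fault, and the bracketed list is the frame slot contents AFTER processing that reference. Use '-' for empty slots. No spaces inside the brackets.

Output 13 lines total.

F [3,-,-,-]
F [3,1,-,-]
H [3,1,-,-]
H [3,1,-,-]
H [3,1,-,-]
H [3,1,-,-]
H [3,1,-,-]
H [3,1,-,-]
F [3,1,2,-]
H [3,1,2,-]
H [3,1,2,-]
H [3,1,2,-]
H [3,1,2,-]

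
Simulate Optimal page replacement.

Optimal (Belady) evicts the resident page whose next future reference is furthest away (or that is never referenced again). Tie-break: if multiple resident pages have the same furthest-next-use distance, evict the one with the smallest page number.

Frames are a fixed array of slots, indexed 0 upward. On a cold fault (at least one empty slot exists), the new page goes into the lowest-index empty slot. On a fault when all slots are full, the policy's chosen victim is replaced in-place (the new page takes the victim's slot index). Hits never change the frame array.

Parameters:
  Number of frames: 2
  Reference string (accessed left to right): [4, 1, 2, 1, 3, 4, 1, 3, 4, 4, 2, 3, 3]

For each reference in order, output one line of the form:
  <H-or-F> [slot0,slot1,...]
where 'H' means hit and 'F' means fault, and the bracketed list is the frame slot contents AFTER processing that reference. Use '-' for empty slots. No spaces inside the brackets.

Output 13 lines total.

F [4,-]
F [4,1]
F [2,1]
H [2,1]
F [3,1]
F [4,1]
H [4,1]
F [4,3]
H [4,3]
H [4,3]
F [2,3]
H [2,3]
H [2,3]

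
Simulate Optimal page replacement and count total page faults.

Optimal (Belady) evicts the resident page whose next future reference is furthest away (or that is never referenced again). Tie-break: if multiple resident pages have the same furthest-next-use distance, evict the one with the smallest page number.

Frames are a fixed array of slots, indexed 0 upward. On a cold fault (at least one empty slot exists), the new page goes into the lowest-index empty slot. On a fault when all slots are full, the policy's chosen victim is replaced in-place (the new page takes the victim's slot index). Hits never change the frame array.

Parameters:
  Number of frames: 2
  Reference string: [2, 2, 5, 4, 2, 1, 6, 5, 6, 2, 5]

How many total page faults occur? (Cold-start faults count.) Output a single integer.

Step 0: ref 2 → FAULT, frames=[2,-]
Step 1: ref 2 → HIT, frames=[2,-]
Step 2: ref 5 → FAULT, frames=[2,5]
Step 3: ref 4 → FAULT (evict 5), frames=[2,4]
Step 4: ref 2 → HIT, frames=[2,4]
Step 5: ref 1 → FAULT (evict 4), frames=[2,1]
Step 6: ref 6 → FAULT (evict 1), frames=[2,6]
Step 7: ref 5 → FAULT (evict 2), frames=[5,6]
Step 8: ref 6 → HIT, frames=[5,6]
Step 9: ref 2 → FAULT (evict 6), frames=[5,2]
Step 10: ref 5 → HIT, frames=[5,2]
Total faults: 7

Answer: 7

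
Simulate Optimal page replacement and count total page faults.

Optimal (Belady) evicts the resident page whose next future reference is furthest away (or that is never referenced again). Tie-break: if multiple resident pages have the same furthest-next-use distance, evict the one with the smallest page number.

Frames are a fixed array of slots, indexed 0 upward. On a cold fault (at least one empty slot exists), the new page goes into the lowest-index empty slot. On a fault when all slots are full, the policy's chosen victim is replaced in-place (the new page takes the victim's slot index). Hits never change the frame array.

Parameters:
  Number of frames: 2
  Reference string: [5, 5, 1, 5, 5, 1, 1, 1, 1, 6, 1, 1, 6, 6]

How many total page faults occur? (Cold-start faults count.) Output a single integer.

Answer: 3

Derivation:
Step 0: ref 5 → FAULT, frames=[5,-]
Step 1: ref 5 → HIT, frames=[5,-]
Step 2: ref 1 → FAULT, frames=[5,1]
Step 3: ref 5 → HIT, frames=[5,1]
Step 4: ref 5 → HIT, frames=[5,1]
Step 5: ref 1 → HIT, frames=[5,1]
Step 6: ref 1 → HIT, frames=[5,1]
Step 7: ref 1 → HIT, frames=[5,1]
Step 8: ref 1 → HIT, frames=[5,1]
Step 9: ref 6 → FAULT (evict 5), frames=[6,1]
Step 10: ref 1 → HIT, frames=[6,1]
Step 11: ref 1 → HIT, frames=[6,1]
Step 12: ref 6 → HIT, frames=[6,1]
Step 13: ref 6 → HIT, frames=[6,1]
Total faults: 3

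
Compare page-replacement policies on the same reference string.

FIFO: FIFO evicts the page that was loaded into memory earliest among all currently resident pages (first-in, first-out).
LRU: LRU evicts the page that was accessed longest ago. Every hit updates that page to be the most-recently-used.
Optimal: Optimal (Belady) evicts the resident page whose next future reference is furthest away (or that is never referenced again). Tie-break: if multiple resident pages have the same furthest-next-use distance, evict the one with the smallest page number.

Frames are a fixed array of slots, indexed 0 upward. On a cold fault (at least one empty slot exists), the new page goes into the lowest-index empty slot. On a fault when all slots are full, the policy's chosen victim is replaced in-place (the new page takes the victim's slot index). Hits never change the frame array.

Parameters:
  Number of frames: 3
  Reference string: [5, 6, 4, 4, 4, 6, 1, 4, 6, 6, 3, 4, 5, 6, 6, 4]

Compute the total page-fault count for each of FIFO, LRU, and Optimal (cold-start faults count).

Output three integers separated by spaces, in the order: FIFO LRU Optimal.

--- FIFO ---
  step 0: ref 5 -> FAULT, frames=[5,-,-] (faults so far: 1)
  step 1: ref 6 -> FAULT, frames=[5,6,-] (faults so far: 2)
  step 2: ref 4 -> FAULT, frames=[5,6,4] (faults so far: 3)
  step 3: ref 4 -> HIT, frames=[5,6,4] (faults so far: 3)
  step 4: ref 4 -> HIT, frames=[5,6,4] (faults so far: 3)
  step 5: ref 6 -> HIT, frames=[5,6,4] (faults so far: 3)
  step 6: ref 1 -> FAULT, evict 5, frames=[1,6,4] (faults so far: 4)
  step 7: ref 4 -> HIT, frames=[1,6,4] (faults so far: 4)
  step 8: ref 6 -> HIT, frames=[1,6,4] (faults so far: 4)
  step 9: ref 6 -> HIT, frames=[1,6,4] (faults so far: 4)
  step 10: ref 3 -> FAULT, evict 6, frames=[1,3,4] (faults so far: 5)
  step 11: ref 4 -> HIT, frames=[1,3,4] (faults so far: 5)
  step 12: ref 5 -> FAULT, evict 4, frames=[1,3,5] (faults so far: 6)
  step 13: ref 6 -> FAULT, evict 1, frames=[6,3,5] (faults so far: 7)
  step 14: ref 6 -> HIT, frames=[6,3,5] (faults so far: 7)
  step 15: ref 4 -> FAULT, evict 3, frames=[6,4,5] (faults so far: 8)
  FIFO total faults: 8
--- LRU ---
  step 0: ref 5 -> FAULT, frames=[5,-,-] (faults so far: 1)
  step 1: ref 6 -> FAULT, frames=[5,6,-] (faults so far: 2)
  step 2: ref 4 -> FAULT, frames=[5,6,4] (faults so far: 3)
  step 3: ref 4 -> HIT, frames=[5,6,4] (faults so far: 3)
  step 4: ref 4 -> HIT, frames=[5,6,4] (faults so far: 3)
  step 5: ref 6 -> HIT, frames=[5,6,4] (faults so far: 3)
  step 6: ref 1 -> FAULT, evict 5, frames=[1,6,4] (faults so far: 4)
  step 7: ref 4 -> HIT, frames=[1,6,4] (faults so far: 4)
  step 8: ref 6 -> HIT, frames=[1,6,4] (faults so far: 4)
  step 9: ref 6 -> HIT, frames=[1,6,4] (faults so far: 4)
  step 10: ref 3 -> FAULT, evict 1, frames=[3,6,4] (faults so far: 5)
  step 11: ref 4 -> HIT, frames=[3,6,4] (faults so far: 5)
  step 12: ref 5 -> FAULT, evict 6, frames=[3,5,4] (faults so far: 6)
  step 13: ref 6 -> FAULT, evict 3, frames=[6,5,4] (faults so far: 7)
  step 14: ref 6 -> HIT, frames=[6,5,4] (faults so far: 7)
  step 15: ref 4 -> HIT, frames=[6,5,4] (faults so far: 7)
  LRU total faults: 7
--- Optimal ---
  step 0: ref 5 -> FAULT, frames=[5,-,-] (faults so far: 1)
  step 1: ref 6 -> FAULT, frames=[5,6,-] (faults so far: 2)
  step 2: ref 4 -> FAULT, frames=[5,6,4] (faults so far: 3)
  step 3: ref 4 -> HIT, frames=[5,6,4] (faults so far: 3)
  step 4: ref 4 -> HIT, frames=[5,6,4] (faults so far: 3)
  step 5: ref 6 -> HIT, frames=[5,6,4] (faults so far: 3)
  step 6: ref 1 -> FAULT, evict 5, frames=[1,6,4] (faults so far: 4)
  step 7: ref 4 -> HIT, frames=[1,6,4] (faults so far: 4)
  step 8: ref 6 -> HIT, frames=[1,6,4] (faults so far: 4)
  step 9: ref 6 -> HIT, frames=[1,6,4] (faults so far: 4)
  step 10: ref 3 -> FAULT, evict 1, frames=[3,6,4] (faults so far: 5)
  step 11: ref 4 -> HIT, frames=[3,6,4] (faults so far: 5)
  step 12: ref 5 -> FAULT, evict 3, frames=[5,6,4] (faults so far: 6)
  step 13: ref 6 -> HIT, frames=[5,6,4] (faults so far: 6)
  step 14: ref 6 -> HIT, frames=[5,6,4] (faults so far: 6)
  step 15: ref 4 -> HIT, frames=[5,6,4] (faults so far: 6)
  Optimal total faults: 6

Answer: 8 7 6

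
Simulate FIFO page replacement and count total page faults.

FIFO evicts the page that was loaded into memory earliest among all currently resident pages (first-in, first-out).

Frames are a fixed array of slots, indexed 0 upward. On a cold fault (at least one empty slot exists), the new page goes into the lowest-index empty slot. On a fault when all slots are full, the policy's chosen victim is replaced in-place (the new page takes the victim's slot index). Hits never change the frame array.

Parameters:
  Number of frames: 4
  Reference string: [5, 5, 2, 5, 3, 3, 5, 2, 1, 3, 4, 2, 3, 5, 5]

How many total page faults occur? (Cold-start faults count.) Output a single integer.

Answer: 6

Derivation:
Step 0: ref 5 → FAULT, frames=[5,-,-,-]
Step 1: ref 5 → HIT, frames=[5,-,-,-]
Step 2: ref 2 → FAULT, frames=[5,2,-,-]
Step 3: ref 5 → HIT, frames=[5,2,-,-]
Step 4: ref 3 → FAULT, frames=[5,2,3,-]
Step 5: ref 3 → HIT, frames=[5,2,3,-]
Step 6: ref 5 → HIT, frames=[5,2,3,-]
Step 7: ref 2 → HIT, frames=[5,2,3,-]
Step 8: ref 1 → FAULT, frames=[5,2,3,1]
Step 9: ref 3 → HIT, frames=[5,2,3,1]
Step 10: ref 4 → FAULT (evict 5), frames=[4,2,3,1]
Step 11: ref 2 → HIT, frames=[4,2,3,1]
Step 12: ref 3 → HIT, frames=[4,2,3,1]
Step 13: ref 5 → FAULT (evict 2), frames=[4,5,3,1]
Step 14: ref 5 → HIT, frames=[4,5,3,1]
Total faults: 6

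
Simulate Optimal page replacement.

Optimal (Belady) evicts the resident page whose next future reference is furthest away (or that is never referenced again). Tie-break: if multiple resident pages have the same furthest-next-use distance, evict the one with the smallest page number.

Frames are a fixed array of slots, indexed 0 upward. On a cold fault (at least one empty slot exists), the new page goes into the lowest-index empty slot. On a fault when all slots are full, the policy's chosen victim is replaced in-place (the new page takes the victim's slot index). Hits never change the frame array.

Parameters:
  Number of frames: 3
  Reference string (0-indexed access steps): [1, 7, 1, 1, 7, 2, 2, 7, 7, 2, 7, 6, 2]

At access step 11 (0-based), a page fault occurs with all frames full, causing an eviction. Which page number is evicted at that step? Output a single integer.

Answer: 1

Derivation:
Step 0: ref 1 -> FAULT, frames=[1,-,-]
Step 1: ref 7 -> FAULT, frames=[1,7,-]
Step 2: ref 1 -> HIT, frames=[1,7,-]
Step 3: ref 1 -> HIT, frames=[1,7,-]
Step 4: ref 7 -> HIT, frames=[1,7,-]
Step 5: ref 2 -> FAULT, frames=[1,7,2]
Step 6: ref 2 -> HIT, frames=[1,7,2]
Step 7: ref 7 -> HIT, frames=[1,7,2]
Step 8: ref 7 -> HIT, frames=[1,7,2]
Step 9: ref 2 -> HIT, frames=[1,7,2]
Step 10: ref 7 -> HIT, frames=[1,7,2]
Step 11: ref 6 -> FAULT, evict 1, frames=[6,7,2]
At step 11: evicted page 1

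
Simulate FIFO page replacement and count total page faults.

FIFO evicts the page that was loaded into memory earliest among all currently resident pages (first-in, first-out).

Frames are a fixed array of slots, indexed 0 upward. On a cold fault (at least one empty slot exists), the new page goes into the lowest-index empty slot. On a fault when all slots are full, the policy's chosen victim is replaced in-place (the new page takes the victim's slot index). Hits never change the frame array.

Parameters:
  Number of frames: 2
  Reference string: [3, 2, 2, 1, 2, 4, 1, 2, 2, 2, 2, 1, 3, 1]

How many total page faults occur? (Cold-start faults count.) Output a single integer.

Step 0: ref 3 → FAULT, frames=[3,-]
Step 1: ref 2 → FAULT, frames=[3,2]
Step 2: ref 2 → HIT, frames=[3,2]
Step 3: ref 1 → FAULT (evict 3), frames=[1,2]
Step 4: ref 2 → HIT, frames=[1,2]
Step 5: ref 4 → FAULT (evict 2), frames=[1,4]
Step 6: ref 1 → HIT, frames=[1,4]
Step 7: ref 2 → FAULT (evict 1), frames=[2,4]
Step 8: ref 2 → HIT, frames=[2,4]
Step 9: ref 2 → HIT, frames=[2,4]
Step 10: ref 2 → HIT, frames=[2,4]
Step 11: ref 1 → FAULT (evict 4), frames=[2,1]
Step 12: ref 3 → FAULT (evict 2), frames=[3,1]
Step 13: ref 1 → HIT, frames=[3,1]
Total faults: 7

Answer: 7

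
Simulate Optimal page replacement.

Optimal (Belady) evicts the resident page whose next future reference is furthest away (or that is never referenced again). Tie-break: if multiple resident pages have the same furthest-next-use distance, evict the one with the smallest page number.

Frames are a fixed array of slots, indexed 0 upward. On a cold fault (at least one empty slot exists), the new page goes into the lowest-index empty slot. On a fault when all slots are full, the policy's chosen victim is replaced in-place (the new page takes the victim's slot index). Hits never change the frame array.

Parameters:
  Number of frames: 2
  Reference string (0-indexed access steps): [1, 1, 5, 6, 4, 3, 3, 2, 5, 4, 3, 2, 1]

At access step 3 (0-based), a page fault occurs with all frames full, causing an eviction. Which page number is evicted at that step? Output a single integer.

Step 0: ref 1 -> FAULT, frames=[1,-]
Step 1: ref 1 -> HIT, frames=[1,-]
Step 2: ref 5 -> FAULT, frames=[1,5]
Step 3: ref 6 -> FAULT, evict 1, frames=[6,5]
At step 3: evicted page 1

Answer: 1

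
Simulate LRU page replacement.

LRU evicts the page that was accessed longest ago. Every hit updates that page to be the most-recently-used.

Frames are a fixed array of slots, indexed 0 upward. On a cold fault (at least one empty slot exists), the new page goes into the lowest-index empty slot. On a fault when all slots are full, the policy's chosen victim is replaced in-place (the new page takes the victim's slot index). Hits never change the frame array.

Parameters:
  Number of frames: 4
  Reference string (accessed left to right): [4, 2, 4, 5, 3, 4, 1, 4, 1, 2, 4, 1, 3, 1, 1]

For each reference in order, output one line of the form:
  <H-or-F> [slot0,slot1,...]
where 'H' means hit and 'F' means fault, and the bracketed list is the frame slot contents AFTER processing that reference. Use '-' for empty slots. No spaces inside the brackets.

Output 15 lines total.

F [4,-,-,-]
F [4,2,-,-]
H [4,2,-,-]
F [4,2,5,-]
F [4,2,5,3]
H [4,2,5,3]
F [4,1,5,3]
H [4,1,5,3]
H [4,1,5,3]
F [4,1,2,3]
H [4,1,2,3]
H [4,1,2,3]
H [4,1,2,3]
H [4,1,2,3]
H [4,1,2,3]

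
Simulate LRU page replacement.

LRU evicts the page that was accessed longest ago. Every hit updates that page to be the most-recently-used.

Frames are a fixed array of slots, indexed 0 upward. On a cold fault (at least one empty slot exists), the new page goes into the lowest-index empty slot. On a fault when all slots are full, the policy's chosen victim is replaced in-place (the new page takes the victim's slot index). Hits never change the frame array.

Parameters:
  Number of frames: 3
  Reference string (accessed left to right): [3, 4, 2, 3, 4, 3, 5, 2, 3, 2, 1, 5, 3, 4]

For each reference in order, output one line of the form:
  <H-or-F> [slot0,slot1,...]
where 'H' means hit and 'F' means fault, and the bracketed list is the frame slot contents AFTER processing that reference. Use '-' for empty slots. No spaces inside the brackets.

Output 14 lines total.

F [3,-,-]
F [3,4,-]
F [3,4,2]
H [3,4,2]
H [3,4,2]
H [3,4,2]
F [3,4,5]
F [3,2,5]
H [3,2,5]
H [3,2,5]
F [3,2,1]
F [5,2,1]
F [5,3,1]
F [5,3,4]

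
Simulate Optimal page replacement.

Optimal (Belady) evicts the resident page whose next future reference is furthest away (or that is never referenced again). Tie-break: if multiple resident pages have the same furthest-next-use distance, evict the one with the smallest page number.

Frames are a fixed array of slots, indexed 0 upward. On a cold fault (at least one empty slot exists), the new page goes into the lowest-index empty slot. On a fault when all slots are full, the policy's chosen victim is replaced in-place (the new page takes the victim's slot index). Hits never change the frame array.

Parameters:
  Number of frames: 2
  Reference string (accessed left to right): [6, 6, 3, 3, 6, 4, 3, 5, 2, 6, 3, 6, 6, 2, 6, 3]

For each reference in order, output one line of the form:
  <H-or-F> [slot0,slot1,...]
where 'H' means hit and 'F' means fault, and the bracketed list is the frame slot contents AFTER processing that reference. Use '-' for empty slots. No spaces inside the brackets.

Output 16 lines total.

F [6,-]
H [6,-]
F [6,3]
H [6,3]
H [6,3]
F [4,3]
H [4,3]
F [5,3]
F [2,3]
F [6,3]
H [6,3]
H [6,3]
H [6,3]
F [6,2]
H [6,2]
F [6,3]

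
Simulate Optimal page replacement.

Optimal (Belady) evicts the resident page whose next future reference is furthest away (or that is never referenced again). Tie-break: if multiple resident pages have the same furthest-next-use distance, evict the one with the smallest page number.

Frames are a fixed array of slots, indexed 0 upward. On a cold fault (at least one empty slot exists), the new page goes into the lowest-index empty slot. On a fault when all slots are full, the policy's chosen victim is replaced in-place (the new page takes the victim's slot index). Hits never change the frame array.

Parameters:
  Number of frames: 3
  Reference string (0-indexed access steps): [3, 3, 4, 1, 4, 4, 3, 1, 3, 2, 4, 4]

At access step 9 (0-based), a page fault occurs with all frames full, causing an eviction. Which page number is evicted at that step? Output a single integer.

Step 0: ref 3 -> FAULT, frames=[3,-,-]
Step 1: ref 3 -> HIT, frames=[3,-,-]
Step 2: ref 4 -> FAULT, frames=[3,4,-]
Step 3: ref 1 -> FAULT, frames=[3,4,1]
Step 4: ref 4 -> HIT, frames=[3,4,1]
Step 5: ref 4 -> HIT, frames=[3,4,1]
Step 6: ref 3 -> HIT, frames=[3,4,1]
Step 7: ref 1 -> HIT, frames=[3,4,1]
Step 8: ref 3 -> HIT, frames=[3,4,1]
Step 9: ref 2 -> FAULT, evict 1, frames=[3,4,2]
At step 9: evicted page 1

Answer: 1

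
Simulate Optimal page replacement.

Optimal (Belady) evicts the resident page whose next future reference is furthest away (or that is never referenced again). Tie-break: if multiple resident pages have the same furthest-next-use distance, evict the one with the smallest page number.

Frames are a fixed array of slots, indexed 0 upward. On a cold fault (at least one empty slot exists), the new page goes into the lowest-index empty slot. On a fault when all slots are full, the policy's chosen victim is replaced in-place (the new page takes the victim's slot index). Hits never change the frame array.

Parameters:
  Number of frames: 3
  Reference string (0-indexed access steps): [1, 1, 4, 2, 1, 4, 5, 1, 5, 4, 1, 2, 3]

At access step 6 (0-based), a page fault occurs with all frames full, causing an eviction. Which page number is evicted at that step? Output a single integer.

Step 0: ref 1 -> FAULT, frames=[1,-,-]
Step 1: ref 1 -> HIT, frames=[1,-,-]
Step 2: ref 4 -> FAULT, frames=[1,4,-]
Step 3: ref 2 -> FAULT, frames=[1,4,2]
Step 4: ref 1 -> HIT, frames=[1,4,2]
Step 5: ref 4 -> HIT, frames=[1,4,2]
Step 6: ref 5 -> FAULT, evict 2, frames=[1,4,5]
At step 6: evicted page 2

Answer: 2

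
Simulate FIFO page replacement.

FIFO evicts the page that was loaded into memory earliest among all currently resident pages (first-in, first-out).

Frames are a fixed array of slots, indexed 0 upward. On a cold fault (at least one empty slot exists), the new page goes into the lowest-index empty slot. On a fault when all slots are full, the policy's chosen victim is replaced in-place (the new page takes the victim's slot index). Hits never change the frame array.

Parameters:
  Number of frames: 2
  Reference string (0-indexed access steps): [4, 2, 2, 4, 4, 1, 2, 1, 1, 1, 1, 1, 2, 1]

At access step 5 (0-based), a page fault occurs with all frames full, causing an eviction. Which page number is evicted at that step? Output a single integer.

Step 0: ref 4 -> FAULT, frames=[4,-]
Step 1: ref 2 -> FAULT, frames=[4,2]
Step 2: ref 2 -> HIT, frames=[4,2]
Step 3: ref 4 -> HIT, frames=[4,2]
Step 4: ref 4 -> HIT, frames=[4,2]
Step 5: ref 1 -> FAULT, evict 4, frames=[1,2]
At step 5: evicted page 4

Answer: 4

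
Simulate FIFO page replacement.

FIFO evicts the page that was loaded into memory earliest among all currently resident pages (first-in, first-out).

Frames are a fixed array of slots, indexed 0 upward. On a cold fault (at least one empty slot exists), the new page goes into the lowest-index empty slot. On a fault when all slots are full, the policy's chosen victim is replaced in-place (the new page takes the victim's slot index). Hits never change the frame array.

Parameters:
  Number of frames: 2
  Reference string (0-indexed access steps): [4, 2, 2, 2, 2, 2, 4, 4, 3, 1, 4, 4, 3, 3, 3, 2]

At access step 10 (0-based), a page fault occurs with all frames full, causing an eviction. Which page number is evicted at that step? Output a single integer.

Answer: 3

Derivation:
Step 0: ref 4 -> FAULT, frames=[4,-]
Step 1: ref 2 -> FAULT, frames=[4,2]
Step 2: ref 2 -> HIT, frames=[4,2]
Step 3: ref 2 -> HIT, frames=[4,2]
Step 4: ref 2 -> HIT, frames=[4,2]
Step 5: ref 2 -> HIT, frames=[4,2]
Step 6: ref 4 -> HIT, frames=[4,2]
Step 7: ref 4 -> HIT, frames=[4,2]
Step 8: ref 3 -> FAULT, evict 4, frames=[3,2]
Step 9: ref 1 -> FAULT, evict 2, frames=[3,1]
Step 10: ref 4 -> FAULT, evict 3, frames=[4,1]
At step 10: evicted page 3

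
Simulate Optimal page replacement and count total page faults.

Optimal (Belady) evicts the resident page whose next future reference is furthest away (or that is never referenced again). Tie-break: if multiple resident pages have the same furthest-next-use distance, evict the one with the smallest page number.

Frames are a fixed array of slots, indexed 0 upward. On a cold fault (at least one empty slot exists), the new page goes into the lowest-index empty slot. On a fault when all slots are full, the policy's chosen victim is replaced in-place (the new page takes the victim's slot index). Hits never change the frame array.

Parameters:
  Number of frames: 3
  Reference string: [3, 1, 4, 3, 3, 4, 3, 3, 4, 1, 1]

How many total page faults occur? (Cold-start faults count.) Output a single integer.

Answer: 3

Derivation:
Step 0: ref 3 → FAULT, frames=[3,-,-]
Step 1: ref 1 → FAULT, frames=[3,1,-]
Step 2: ref 4 → FAULT, frames=[3,1,4]
Step 3: ref 3 → HIT, frames=[3,1,4]
Step 4: ref 3 → HIT, frames=[3,1,4]
Step 5: ref 4 → HIT, frames=[3,1,4]
Step 6: ref 3 → HIT, frames=[3,1,4]
Step 7: ref 3 → HIT, frames=[3,1,4]
Step 8: ref 4 → HIT, frames=[3,1,4]
Step 9: ref 1 → HIT, frames=[3,1,4]
Step 10: ref 1 → HIT, frames=[3,1,4]
Total faults: 3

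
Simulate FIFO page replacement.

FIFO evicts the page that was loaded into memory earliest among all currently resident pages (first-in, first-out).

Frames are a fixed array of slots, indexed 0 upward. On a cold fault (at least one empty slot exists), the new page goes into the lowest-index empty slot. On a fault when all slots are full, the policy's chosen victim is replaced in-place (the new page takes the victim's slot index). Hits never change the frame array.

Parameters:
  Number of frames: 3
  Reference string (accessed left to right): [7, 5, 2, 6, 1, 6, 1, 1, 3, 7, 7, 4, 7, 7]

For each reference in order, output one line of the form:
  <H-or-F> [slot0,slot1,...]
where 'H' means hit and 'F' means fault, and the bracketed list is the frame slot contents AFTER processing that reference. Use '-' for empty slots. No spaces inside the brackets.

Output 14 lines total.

F [7,-,-]
F [7,5,-]
F [7,5,2]
F [6,5,2]
F [6,1,2]
H [6,1,2]
H [6,1,2]
H [6,1,2]
F [6,1,3]
F [7,1,3]
H [7,1,3]
F [7,4,3]
H [7,4,3]
H [7,4,3]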